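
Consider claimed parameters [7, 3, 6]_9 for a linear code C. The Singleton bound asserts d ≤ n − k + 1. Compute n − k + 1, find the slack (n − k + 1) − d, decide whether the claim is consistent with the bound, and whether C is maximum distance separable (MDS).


Singleton RHS = n − k + 1 = 5, slack = -1, bound violated (no such code; not MDS).

Singleton bound: d ≤ n − k + 1.
Here n = 7, k = 3, so n − k + 1 = 5.
Given d = 6, check d ≤ 5: NO.
Slack = (n − k + 1) − d = -1.
The slack is negative: d = 6 exceeds n − k + 1 = 5 by 1, so the Singleton bound is violated and no linear [7, 3, 6]_9 code can exist. In particular it is not MDS (MDS requires d = n − k + 1 exactly).
Description: the claimed parameters are [7, 3, 6]_9; such a code would be impossible (violates the Singleton bound).


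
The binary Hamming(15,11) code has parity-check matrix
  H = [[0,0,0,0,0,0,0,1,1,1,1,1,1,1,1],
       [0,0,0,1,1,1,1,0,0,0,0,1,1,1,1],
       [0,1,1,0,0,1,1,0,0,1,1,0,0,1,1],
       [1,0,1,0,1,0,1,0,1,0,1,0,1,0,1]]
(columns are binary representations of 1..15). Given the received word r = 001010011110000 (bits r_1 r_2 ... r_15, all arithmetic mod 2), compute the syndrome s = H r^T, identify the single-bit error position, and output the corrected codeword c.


s = (0, 1, 1, 0)^T, error position = 6, corrected codeword c = 001011011110000

Compute s = H r^T mod 2 one row at a time:
  s_1 = 1 + 1 + 1 + 1 + 0 + 0 + 0 + 0 = 4 ≡ 0 (mod 2).
  s_2 = 0 + 1 + 0 + 0 + 0 + 0 + 0 + 0 = 1 ≡ 1 (mod 2).
  s_3 = 0 + 1 + 0 + 0 + 1 + 1 + 0 + 0 = 3 ≡ 1 (mod 2).
  s_4 = 0 + 1 + 1 + 0 + 1 + 1 + 0 + 0 = 4 ≡ 0 (mod 2).
s = (0, 1, 1, 0)^T — this equals column 6 of H (binary 0110), so error is at position 6.
Correct: flip bit 6 of r = 001010011110000 to get c = 001011011110000.


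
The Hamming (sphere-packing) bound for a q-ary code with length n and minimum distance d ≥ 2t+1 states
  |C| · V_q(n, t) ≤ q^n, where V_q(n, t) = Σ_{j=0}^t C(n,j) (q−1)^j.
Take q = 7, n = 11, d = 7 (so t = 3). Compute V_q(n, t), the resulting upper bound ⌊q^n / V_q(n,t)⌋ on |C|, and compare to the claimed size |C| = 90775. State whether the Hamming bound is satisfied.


V_q(n, t) = 37687, q^n = 1977326743, Hamming bound = 52467, |C| = 90775 > bound (violated).

Step 1: Compute V_q(n, t) = Σ_{j=0}^3 C(n, j) (q−1)^j.
  j = 0: C(11,0)·(6)^0 = 1·1 = 1.
  j = 1: C(11,1)·(6)^1 = 11·6 = 66.
  j = 2: C(11,2)·(6)^2 = 55·36 = 1980.
  j = 3: C(11,3)·(6)^3 = 165·216 = 35640.
  V_q(n, t) = 1 + 66 + 1980 + 35640 = 37687.
Step 2: q^n = 7^11 = 1977326743.
Step 3: Hamming bound ⌊q^n / V_q(n,t)⌋ = ⌊1977326743/37687⌋ = 52467.
Step 4: Compare |C| = 90775 to 52467: violated.
The claimed |C| lies above the Hamming bound, so no 7-ary code of length 11 with d ≥ 7 can have 90775 codewords.


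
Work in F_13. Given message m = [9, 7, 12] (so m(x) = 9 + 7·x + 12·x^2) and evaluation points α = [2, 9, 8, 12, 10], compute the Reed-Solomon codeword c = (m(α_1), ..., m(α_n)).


c = [6, 4, 1, 1, 5]

Message polynomial: m(x) = 9 + 7·x + 12·x^2 (mod 13).
For each evaluation point α_i, compute m(α_i) mod 13:
  α_1 = 2: Horner steps 12 → 5 → 6, so m(2) = 6.
  α_2 = 9: Horner steps 12 → 11 → 4, so m(9) = 4.
  α_3 = 8: Horner steps 12 → 12 → 1, so m(8) = 1.
  α_4 = 12: Horner steps 12 → 8 → 1, so m(12) = 1.
  α_5 = 10: Horner steps 12 → 10 → 5, so m(10) = 5.
Codeword c = [6, 4, 1, 1, 5] ∈ F_13^5.


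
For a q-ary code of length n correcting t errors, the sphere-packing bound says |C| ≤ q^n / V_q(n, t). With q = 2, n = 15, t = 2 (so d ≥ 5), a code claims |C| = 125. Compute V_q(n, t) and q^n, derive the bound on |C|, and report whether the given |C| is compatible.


V_q(n, t) = 121, q^n = 32768, Hamming bound = 270, |C| = 125 ≤ bound (satisfied).

Step 1: Compute V_q(n, t) = Σ_{j=0}^2 C(n, j) (q−1)^j.
  j = 0: C(15,0)·(1)^0 = 1·1 = 1.
  j = 1: C(15,1)·(1)^1 = 15·1 = 15.
  j = 2: C(15,2)·(1)^2 = 105·1 = 105.
  V_q(n, t) = 1 + 15 + 105 = 121.
Step 2: q^n = 2^15 = 32768.
Step 3: Hamming bound ⌊q^n / V_q(n,t)⌋ = ⌊32768/121⌋ = 270.
Step 4: Compare |C| = 125 to 270: satisfied.
The claimed |C| lies below the Hamming bound.


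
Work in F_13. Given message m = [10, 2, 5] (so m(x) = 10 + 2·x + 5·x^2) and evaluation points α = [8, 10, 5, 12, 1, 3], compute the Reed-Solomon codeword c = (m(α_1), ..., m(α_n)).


c = [8, 10, 2, 0, 4, 9]

Message polynomial: m(x) = 10 + 2·x + 5·x^2 (mod 13).
For each evaluation point α_i, compute m(α_i) mod 13:
  α_1 = 8: Horner steps 5 → 3 → 8, so m(8) = 8.
  α_2 = 10: Horner steps 5 → 0 → 10, so m(10) = 10.
  α_3 = 5: Horner steps 5 → 1 → 2, so m(5) = 2.
  α_4 = 12: Horner steps 5 → 10 → 0, so m(12) = 0.
  α_5 = 1: Horner steps 5 → 7 → 4, so m(1) = 4.
  α_6 = 3: Horner steps 5 → 4 → 9, so m(3) = 9.
Codeword c = [8, 10, 2, 0, 4, 9] ∈ F_13^6.


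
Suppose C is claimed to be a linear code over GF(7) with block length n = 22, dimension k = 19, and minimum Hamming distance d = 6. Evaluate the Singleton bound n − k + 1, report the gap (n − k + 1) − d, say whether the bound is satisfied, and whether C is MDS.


Singleton RHS = n − k + 1 = 4, slack = -2, bound violated (no such code; not MDS).

Singleton bound: d ≤ n − k + 1.
Here n = 22, k = 19, so n − k + 1 = 4.
Given d = 6, check d ≤ 4: NO.
Slack = (n − k + 1) − d = -2.
The slack is negative: d = 6 exceeds n − k + 1 = 4 by 2, so the Singleton bound is violated and no linear [22, 19, 6]_7 code can exist. In particular it is not MDS (MDS requires d = n − k + 1 exactly).
Description: the claimed parameters are [22, 19, 6]_7; such a code would be impossible (violates the Singleton bound).


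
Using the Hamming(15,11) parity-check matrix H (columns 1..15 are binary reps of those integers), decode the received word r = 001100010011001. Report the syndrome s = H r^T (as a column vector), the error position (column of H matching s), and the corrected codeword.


s = (0, 1, 1, 1)^T, error position = 7, corrected codeword c = 001100110011001

Compute s = H r^T mod 2 one row at a time:
  s_1 = 1 + 0 + 0 + 1 + 1 + 0 + 0 + 1 = 4 ≡ 0 (mod 2).
  s_2 = 1 + 0 + 0 + 0 + 1 + 0 + 0 + 1 = 3 ≡ 1 (mod 2).
  s_3 = 0 + 1 + 0 + 0 + 0 + 1 + 0 + 1 = 3 ≡ 1 (mod 2).
  s_4 = 0 + 1 + 0 + 0 + 0 + 1 + 0 + 1 = 3 ≡ 1 (mod 2).
s = (0, 1, 1, 1)^T — this equals column 7 of H (binary 0111), so error is at position 7.
Correct: flip bit 7 of r = 001100010011001 to get c = 001100110011001.


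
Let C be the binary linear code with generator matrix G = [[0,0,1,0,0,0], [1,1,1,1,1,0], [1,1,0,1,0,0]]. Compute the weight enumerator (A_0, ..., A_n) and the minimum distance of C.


Weight distribution: A_0 = 1, A_1 = 2, A_2 = 1, A_3 = 1, A_4 = 2, A_5 = 1. Minimum distance d = 1.

Enumerate all 2^3 = 8 messages m ∈ F_2^3.
For each, compute codeword c = mG in F_2^6, then tally its weight.
  m = 000 → c = 000000, weight = 0.
  m = 100 → c = 001000, weight = 1.
  m = 010 → c = 111110, weight = 5.
  m = 110 → c = 110110, weight = 4.
  m = 001 → c = 110100, weight = 3.
  m = 101 → c = 111100, weight = 4.
  m = 011 → c = 001010, weight = 2.
  m = 111 → c = 000010, weight = 1.
Tally weights:
  weight 0: 1 codewords.
  weight 1: 2 codewords.
  weight 2: 1 codewords.
  weight 3: 1 codewords.
  weight 4: 2 codewords.
  weight 5: 1 codewords.
Minimum distance d = smallest w > 0 with A_w > 0 = 1.
Sanity: Σ A_w = 8 = 2^3 = 8 ✓.


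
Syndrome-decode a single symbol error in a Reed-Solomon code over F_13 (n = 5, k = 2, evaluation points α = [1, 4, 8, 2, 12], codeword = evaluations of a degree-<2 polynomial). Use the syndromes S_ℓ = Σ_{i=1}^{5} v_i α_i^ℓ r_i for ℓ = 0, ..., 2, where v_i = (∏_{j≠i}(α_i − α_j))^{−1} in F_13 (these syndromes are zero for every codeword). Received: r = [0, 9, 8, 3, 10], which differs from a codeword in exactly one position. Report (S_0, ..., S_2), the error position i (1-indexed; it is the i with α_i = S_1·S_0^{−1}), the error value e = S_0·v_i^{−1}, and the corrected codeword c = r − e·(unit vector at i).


S = (12, 1, 12), error at position 5, error magnitude e = 3, c = [0, 9, 8, 3, 7].

Step 1: column multipliers v_i = (∏_{j≠i}(α_i − α_j))^{−1} mod 13.
  i = 1 (α = 1): (1−4)(1−8)(1−2)(1−12) = (−3)·(−7)·(−1)·(−11) = 231 ≡ 10, so v_1 = 10^{−1} = 4 (mod 13).
  i = 2 (α = 4): (4−1)(4−8)(4−2)(4−12) = 3·(−4)·2·(−8) = 192 ≡ 10, so v_2 = 10^{−1} = 4 (mod 13).
  i = 3 (α = 8): (8−1)(8−4)(8−2)(8−12) = 7·4·6·(−4) = −672 ≡ 4, so v_3 = 4^{−1} = 10 (mod 13).
  i = 4 (α = 2): (2−1)(2−4)(2−8)(2−12) = 1·(−2)·(−6)·(−10) = −120 ≡ 10, so v_4 = 10^{−1} = 4 (mod 13).
  i = 5 (α = 12): (12−1)(12−4)(12−8)(12−2) = 11·8·4·10 = 3520 ≡ 10, so v_5 = 10^{−1} = 4 (mod 13).
  v = [4, 4, 10, 4, 4].
Step 2: syndromes of r = [0, 9, 8, 3, 10] (all sums mod 13).
  S_0 = Σ v_i r_i = 4·0 + 4·9 + 10·8 + 4·3 + 4·10 = 168 ≡ 12.
  S_1 = Σ v_i α_i r_i = 4·1·0 + 4·4·9 + 10·8·8 + 4·2·3 + 4·12·10 = 1288 ≡ 1.
  α_i^2 mod 13 = [1, 3, 12, 4, 1].
  S_2 = Σ v_i α_i^2 r_i = 4·1·0 + 4·3·9 + 10·12·8 + 4·4·3 + 4·1·10 = 1156 ≡ 12.
  S = (12, 1, 12) ≠ 0, so r is not a codeword (an error is present).
Step 3: locate the error. For a single error e at position i, S_ℓ = v_i·e·α_i^ℓ, so α_err = S_1/S_0.
  S_0^{−1} = 12^{−1} = 12 (mod 13), so α_err = 1·12 = 12 ≡ 12 = α_5. Error position i = 5.
  Consistency check: S_2/S_1 = 12·1 = 12 ≡ 12 = α_err ✓ (single-error assumption holds).
Step 4: error magnitude e = S_0/v_5 = S_0·∏_{j≠5}(α_5 − α_j) = 12·10 = 120 ≡ 3 (mod 13).
Step 5: correct position 5: c_5 = r_5 − e = 10 − 3 ≡ 7 (mod 13). Hence c = [0, 9, 8, 3, 7].
  Check: interpolating c through the α_i gives m(x) = 10 + 3·x (degree < 2) with m(α_i) = c_i for every i, so c is indeed a codeword.


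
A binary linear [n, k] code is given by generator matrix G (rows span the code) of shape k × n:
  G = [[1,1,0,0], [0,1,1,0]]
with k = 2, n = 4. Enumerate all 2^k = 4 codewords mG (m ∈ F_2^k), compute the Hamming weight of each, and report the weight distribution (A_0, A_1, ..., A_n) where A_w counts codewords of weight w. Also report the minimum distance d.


Weight distribution: A_0 = 1, A_2 = 3. Minimum distance d = 2.

Enumerate all 2^2 = 4 messages m ∈ F_2^2.
For each, compute codeword c = mG in F_2^4, then tally its weight.
  m = 00 → c = 0000, weight = 0.
  m = 10 → c = 1100, weight = 2.
  m = 01 → c = 0110, weight = 2.
  m = 11 → c = 1010, weight = 2.
Tally weights:
  weight 0: 1 codewords.
  weight 2: 3 codewords.
Minimum distance d = smallest w > 0 with A_w > 0 = 2.
Sanity: Σ A_w = 4 = 2^2 = 4 ✓.


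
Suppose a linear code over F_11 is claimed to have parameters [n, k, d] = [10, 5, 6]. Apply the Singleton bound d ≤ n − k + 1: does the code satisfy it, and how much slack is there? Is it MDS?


Singleton RHS = n − k + 1 = 6, slack = 0, bound satisfied, MDS.

Singleton bound: d ≤ n − k + 1.
Here n = 10, k = 5, so n − k + 1 = 6.
Given d = 6, check d ≤ 6: YES.
Slack = (n − k + 1) − d = 0.
The code is MDS (slack = 0).
Description: the claimed parameters are [10, 5, 6]_11; such a code would be MDS (meets Singleton bound).


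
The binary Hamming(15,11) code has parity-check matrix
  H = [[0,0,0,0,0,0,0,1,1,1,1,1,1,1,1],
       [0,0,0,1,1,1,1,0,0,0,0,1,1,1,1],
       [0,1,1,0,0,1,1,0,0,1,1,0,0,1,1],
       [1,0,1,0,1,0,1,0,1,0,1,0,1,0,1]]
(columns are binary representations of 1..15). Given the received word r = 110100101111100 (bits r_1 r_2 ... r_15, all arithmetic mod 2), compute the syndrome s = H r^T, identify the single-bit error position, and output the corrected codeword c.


s = (1, 0, 0, 1)^T, error position = 9, corrected codeword c = 110100100111100

Compute s = H r^T mod 2 one row at a time:
  s_1 = 0 + 1 + 1 + 1 + 1 + 1 + 0 + 0 = 5 ≡ 1 (mod 2).
  s_2 = 1 + 0 + 0 + 1 + 1 + 1 + 0 + 0 = 4 ≡ 0 (mod 2).
  s_3 = 1 + 0 + 0 + 1 + 1 + 1 + 0 + 0 = 4 ≡ 0 (mod 2).
  s_4 = 1 + 0 + 0 + 1 + 1 + 1 + 1 + 0 = 5 ≡ 1 (mod 2).
s = (1, 0, 0, 1)^T — this equals column 9 of H (binary 1001), so error is at position 9.
Correct: flip bit 9 of r = 110100101111100 to get c = 110100100111100.


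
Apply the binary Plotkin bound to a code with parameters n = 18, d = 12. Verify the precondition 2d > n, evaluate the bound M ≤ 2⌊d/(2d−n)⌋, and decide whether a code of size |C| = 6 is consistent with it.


Plotkin bound M ≤ 4; given |C| = 6 > bound (violated).

Check applicability: 2d = 24, n = 18.
2d − n = 6 > 0, so Plotkin applies.
Compute d/(2d−n) = 12/6 ≈ 2.0000.
⌊d/(2d−n)⌋ = 2.
Plotkin bound: M ≤ 2·2 = 4.
Given |C| = 6, check: VIOLATED.
This |C| is above the Plotkin bound, so no binary code with n = 18, d = 12 and 6 codewords exists.


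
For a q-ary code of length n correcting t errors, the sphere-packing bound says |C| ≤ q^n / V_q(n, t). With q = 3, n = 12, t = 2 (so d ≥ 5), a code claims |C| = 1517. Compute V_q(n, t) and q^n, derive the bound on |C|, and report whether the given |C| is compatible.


V_q(n, t) = 289, q^n = 531441, Hamming bound = 1838, |C| = 1517 ≤ bound (satisfied).

Step 1: Compute V_q(n, t) = Σ_{j=0}^2 C(n, j) (q−1)^j.
  j = 0: C(12,0)·(2)^0 = 1·1 = 1.
  j = 1: C(12,1)·(2)^1 = 12·2 = 24.
  j = 2: C(12,2)·(2)^2 = 66·4 = 264.
  V_q(n, t) = 1 + 24 + 264 = 289.
Step 2: q^n = 3^12 = 531441.
Step 3: Hamming bound ⌊q^n / V_q(n,t)⌋ = ⌊531441/289⌋ = 1838.
Step 4: Compare |C| = 1517 to 1838: satisfied.
The claimed |C| lies below the Hamming bound.


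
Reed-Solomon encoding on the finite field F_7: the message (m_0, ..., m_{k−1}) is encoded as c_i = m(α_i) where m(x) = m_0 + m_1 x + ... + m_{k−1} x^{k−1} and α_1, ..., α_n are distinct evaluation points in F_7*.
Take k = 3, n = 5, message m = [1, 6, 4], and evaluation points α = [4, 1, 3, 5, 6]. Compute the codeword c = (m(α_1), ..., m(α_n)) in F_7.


c = [5, 4, 6, 5, 6]

Message polynomial: m(x) = 1 + 6·x + 4·x^2 (mod 7).
For each evaluation point α_i, compute m(α_i) mod 7:
  α_1 = 4: Horner steps 4 → 1 → 5, so m(4) = 5.
  α_2 = 1: Horner steps 4 → 3 → 4, so m(1) = 4.
  α_3 = 3: Horner steps 4 → 4 → 6, so m(3) = 6.
  α_4 = 5: Horner steps 4 → 5 → 5, so m(5) = 5.
  α_5 = 6: Horner steps 4 → 2 → 6, so m(6) = 6.
Codeword c = [5, 4, 6, 5, 6] ∈ F_7^5.


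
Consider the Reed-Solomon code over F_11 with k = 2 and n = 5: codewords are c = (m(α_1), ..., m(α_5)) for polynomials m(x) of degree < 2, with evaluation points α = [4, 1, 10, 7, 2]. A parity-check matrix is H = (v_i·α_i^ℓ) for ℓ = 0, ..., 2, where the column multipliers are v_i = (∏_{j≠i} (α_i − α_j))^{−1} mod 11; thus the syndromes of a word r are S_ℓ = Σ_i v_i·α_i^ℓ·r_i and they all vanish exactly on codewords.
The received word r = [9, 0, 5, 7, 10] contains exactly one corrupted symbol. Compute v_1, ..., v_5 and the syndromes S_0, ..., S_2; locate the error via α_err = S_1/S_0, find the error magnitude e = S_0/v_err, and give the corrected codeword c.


S = (5, 10, 9), error at position 5, error magnitude e = 7, c = [9, 0, 5, 7, 3].

Step 1: column multipliers v_i = (∏_{j≠i}(α_i − α_j))^{−1} mod 11.
  i = 1 (α = 4): (4−1)(4−10)(4−7)(4−2) = 3·(−6)·(−3)·2 = 108 ≡ 9, so v_1 = 9^{−1} = 5 (mod 11).
  i = 2 (α = 1): (1−4)(1−10)(1−7)(1−2) = (−3)·(−9)·(−6)·(−1) = 162 ≡ 8, so v_2 = 8^{−1} = 7 (mod 11).
  i = 3 (α = 10): (10−4)(10−1)(10−7)(10−2) = 6·9·3·8 = 1296 ≡ 9, so v_3 = 9^{−1} = 5 (mod 11).
  i = 4 (α = 7): (7−4)(7−1)(7−10)(7−2) = 3·6·(−3)·5 = −270 ≡ 5, so v_4 = 5^{−1} = 9 (mod 11).
  i = 5 (α = 2): (2−4)(2−1)(2−10)(2−7) = (−2)·1·(−8)·(−5) = −80 ≡ 8, so v_5 = 8^{−1} = 7 (mod 11).
  v = [5, 7, 5, 9, 7].
Step 2: syndromes of r = [9, 0, 5, 7, 10] (all sums mod 11).
  S_0 = Σ v_i r_i = 5·9 + 7·0 + 5·5 + 9·7 + 7·10 = 203 ≡ 5.
  S_1 = Σ v_i α_i r_i = 5·4·9 + 7·1·0 + 5·10·5 + 9·7·7 + 7·2·10 = 1011 ≡ 10.
  α_i^2 mod 11 = [5, 1, 1, 5, 4].
  S_2 = Σ v_i α_i^2 r_i = 5·5·9 + 7·1·0 + 5·1·5 + 9·5·7 + 7·4·10 = 845 ≡ 9.
  S = (5, 10, 9) ≠ 0, so r is not a codeword (an error is present).
Step 3: locate the error. For a single error e at position i, S_ℓ = v_i·e·α_i^ℓ, so α_err = S_1/S_0.
  S_0^{−1} = 5^{−1} = 9 (mod 11), so α_err = 10·9 = 90 ≡ 2 = α_5. Error position i = 5.
  Consistency check: S_2/S_1 = 9·10 = 90 ≡ 2 = α_err ✓ (single-error assumption holds).
Step 4: error magnitude e = S_0/v_5 = S_0·∏_{j≠5}(α_5 − α_j) = 5·8 = 40 ≡ 7 (mod 11).
Step 5: correct position 5: c_5 = r_5 − e = 10 − 7 ≡ 3 (mod 11). Hence c = [9, 0, 5, 7, 3].
  Check: interpolating c through the α_i gives m(x) = 8 + 3·x (degree < 2) with m(α_i) = c_i for every i, so c is indeed a codeword.


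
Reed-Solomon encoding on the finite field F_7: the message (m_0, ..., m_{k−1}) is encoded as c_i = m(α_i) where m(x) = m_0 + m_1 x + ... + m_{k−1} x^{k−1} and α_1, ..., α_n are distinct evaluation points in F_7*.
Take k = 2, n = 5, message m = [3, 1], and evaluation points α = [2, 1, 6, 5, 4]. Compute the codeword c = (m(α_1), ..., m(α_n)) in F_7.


c = [5, 4, 2, 1, 0]

Message polynomial: m(x) = 3 + 1·x (mod 7).
For each evaluation point α_i, compute m(α_i) mod 7:
  α_1 = 2: Horner steps 1 → 5, so m(2) = 5.
  α_2 = 1: Horner steps 1 → 4, so m(1) = 4.
  α_3 = 6: Horner steps 1 → 2, so m(6) = 2.
  α_4 = 5: Horner steps 1 → 1, so m(5) = 1.
  α_5 = 4: Horner steps 1 → 0, so m(4) = 0.
Codeword c = [5, 4, 2, 1, 0] ∈ F_7^5.


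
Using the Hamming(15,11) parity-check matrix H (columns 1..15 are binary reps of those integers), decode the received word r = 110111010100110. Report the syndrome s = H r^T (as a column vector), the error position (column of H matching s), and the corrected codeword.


s = (0, 1, 0, 1)^T, error position = 5, corrected codeword c = 110101010100110

Compute s = H r^T mod 2 one row at a time:
  s_1 = 1 + 0 + 1 + 0 + 0 + 1 + 1 + 0 = 4 ≡ 0 (mod 2).
  s_2 = 1 + 1 + 1 + 0 + 0 + 1 + 1 + 0 = 5 ≡ 1 (mod 2).
  s_3 = 1 + 0 + 1 + 0 + 1 + 0 + 1 + 0 = 4 ≡ 0 (mod 2).
  s_4 = 1 + 0 + 1 + 0 + 0 + 0 + 1 + 0 = 3 ≡ 1 (mod 2).
s = (0, 1, 0, 1)^T — this equals column 5 of H (binary 0101), so error is at position 5.
Correct: flip bit 5 of r = 110111010100110 to get c = 110101010100110.


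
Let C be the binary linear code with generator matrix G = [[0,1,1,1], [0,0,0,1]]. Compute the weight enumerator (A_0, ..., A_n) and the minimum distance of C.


Weight distribution: A_0 = 1, A_1 = 1, A_2 = 1, A_3 = 1. Minimum distance d = 1.

Enumerate all 2^2 = 4 messages m ∈ F_2^2.
For each, compute codeword c = mG in F_2^4, then tally its weight.
  m = 00 → c = 0000, weight = 0.
  m = 10 → c = 0111, weight = 3.
  m = 01 → c = 0001, weight = 1.
  m = 11 → c = 0110, weight = 2.
Tally weights:
  weight 0: 1 codewords.
  weight 1: 1 codewords.
  weight 2: 1 codewords.
  weight 3: 1 codewords.
Minimum distance d = smallest w > 0 with A_w > 0 = 1.
Sanity: Σ A_w = 4 = 2^2 = 4 ✓.


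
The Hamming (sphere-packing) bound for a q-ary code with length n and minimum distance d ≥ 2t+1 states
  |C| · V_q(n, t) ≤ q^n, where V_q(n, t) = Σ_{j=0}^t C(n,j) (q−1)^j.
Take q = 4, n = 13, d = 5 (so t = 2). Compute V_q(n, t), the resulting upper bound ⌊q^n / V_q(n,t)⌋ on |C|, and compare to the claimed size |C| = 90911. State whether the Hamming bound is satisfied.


V_q(n, t) = 742, q^n = 67108864, Hamming bound = 90443, |C| = 90911 > bound (violated).

Step 1: Compute V_q(n, t) = Σ_{j=0}^2 C(n, j) (q−1)^j.
  j = 0: C(13,0)·(3)^0 = 1·1 = 1.
  j = 1: C(13,1)·(3)^1 = 13·3 = 39.
  j = 2: C(13,2)·(3)^2 = 78·9 = 702.
  V_q(n, t) = 1 + 39 + 702 = 742.
Step 2: q^n = 4^13 = 67108864.
Step 3: Hamming bound ⌊q^n / V_q(n,t)⌋ = ⌊67108864/742⌋ = 90443.
Step 4: Compare |C| = 90911 to 90443: violated.
The claimed |C| lies above the Hamming bound, so no 4-ary code of length 13 with d ≥ 5 can have 90911 codewords.


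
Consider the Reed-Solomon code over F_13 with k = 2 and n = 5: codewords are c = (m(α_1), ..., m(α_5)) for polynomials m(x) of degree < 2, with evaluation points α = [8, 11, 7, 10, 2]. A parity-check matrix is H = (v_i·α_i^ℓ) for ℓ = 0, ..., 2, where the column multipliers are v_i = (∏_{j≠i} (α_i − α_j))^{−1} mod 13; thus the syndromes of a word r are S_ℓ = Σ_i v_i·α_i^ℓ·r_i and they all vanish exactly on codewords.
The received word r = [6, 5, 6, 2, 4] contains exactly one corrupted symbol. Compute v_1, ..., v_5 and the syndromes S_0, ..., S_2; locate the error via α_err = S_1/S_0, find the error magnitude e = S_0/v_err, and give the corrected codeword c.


S = (1, 8, 12), error at position 1, error magnitude e = 10, c = [9, 5, 6, 2, 4].

Step 1: column multipliers v_i = (∏_{j≠i}(α_i − α_j))^{−1} mod 13.
  i = 1 (α = 8): (8−11)(8−7)(8−10)(8−2) = (−3)·1·(−2)·6 = 36 ≡ 10, so v_1 = 10^{−1} = 4 (mod 13).
  i = 2 (α = 11): (11−8)(11−7)(11−10)(11−2) = 3·4·1·9 = 108 ≡ 4, so v_2 = 4^{−1} = 10 (mod 13).
  i = 3 (α = 7): (7−8)(7−11)(7−10)(7−2) = (−1)·(−4)·(−3)·5 = −60 ≡ 5, so v_3 = 5^{−1} = 8 (mod 13).
  i = 4 (α = 10): (10−8)(10−11)(10−7)(10−2) = 2·(−1)·3·8 = −48 ≡ 4, so v_4 = 4^{−1} = 10 (mod 13).
  i = 5 (α = 2): (2−8)(2−11)(2−7)(2−10) = (−6)·(−9)·(−5)·(−8) = 2160 ≡ 2, so v_5 = 2^{−1} = 7 (mod 13).
  v = [4, 10, 8, 10, 7].
Step 2: syndromes of r = [6, 5, 6, 2, 4] (all sums mod 13).
  S_0 = Σ v_i r_i = 4·6 + 10·5 + 8·6 + 10·2 + 7·4 = 170 ≡ 1.
  S_1 = Σ v_i α_i r_i = 4·8·6 + 10·11·5 + 8·7·6 + 10·10·2 + 7·2·4 = 1334 ≡ 8.
  α_i^2 mod 13 = [12, 4, 10, 9, 4].
  S_2 = Σ v_i α_i^2 r_i = 4·12·6 + 10·4·5 + 8·10·6 + 10·9·2 + 7·4·4 = 1260 ≡ 12.
  S = (1, 8, 12) ≠ 0, so r is not a codeword (an error is present).
Step 3: locate the error. For a single error e at position i, S_ℓ = v_i·e·α_i^ℓ, so α_err = S_1/S_0.
  S_0^{−1} = 1^{−1} = 1 (mod 13), so α_err = 8·1 = 8 ≡ 8 = α_1. Error position i = 1.
  Consistency check: S_2/S_1 = 12·5 = 60 ≡ 8 = α_err ✓ (single-error assumption holds).
Step 4: error magnitude e = S_0/v_1 = S_0·∏_{j≠1}(α_1 − α_j) = 1·10 = 10 ≡ 10 (mod 13).
Step 5: correct position 1: c_1 = r_1 − e = 6 − 10 ≡ 9 (mod 13). Hence c = [9, 5, 6, 2, 4].
  Check: interpolating c through the α_i gives m(x) = 11 + 3·x (degree < 2) with m(α_i) = c_i for every i, so c is indeed a codeword.


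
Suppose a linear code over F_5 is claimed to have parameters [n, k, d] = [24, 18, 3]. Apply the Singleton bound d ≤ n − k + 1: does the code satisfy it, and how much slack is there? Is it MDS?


Singleton RHS = n − k + 1 = 7, slack = 4, bound satisfied, not MDS.

Singleton bound: d ≤ n − k + 1.
Here n = 24, k = 18, so n − k + 1 = 7.
Given d = 3, check d ≤ 7: YES.
Slack = (n − k + 1) − d = 4.
The code is NOT MDS (slack = 4 > 0).
Description: the claimed parameters are [24, 18, 3]_5; such a code would be non-MDS.


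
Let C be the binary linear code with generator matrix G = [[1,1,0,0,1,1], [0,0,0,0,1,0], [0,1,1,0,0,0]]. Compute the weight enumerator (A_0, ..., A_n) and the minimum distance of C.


Weight distribution: A_0 = 1, A_1 = 1, A_2 = 1, A_3 = 3, A_4 = 2. Minimum distance d = 1.

Enumerate all 2^3 = 8 messages m ∈ F_2^3.
For each, compute codeword c = mG in F_2^6, then tally its weight.
  m = 000 → c = 000000, weight = 0.
  m = 100 → c = 110011, weight = 4.
  m = 010 → c = 000010, weight = 1.
  m = 110 → c = 110001, weight = 3.
  m = 001 → c = 011000, weight = 2.
  m = 101 → c = 101011, weight = 4.
  m = 011 → c = 011010, weight = 3.
  m = 111 → c = 101001, weight = 3.
Tally weights:
  weight 0: 1 codewords.
  weight 1: 1 codewords.
  weight 2: 1 codewords.
  weight 3: 3 codewords.
  weight 4: 2 codewords.
Minimum distance d = smallest w > 0 with A_w > 0 = 1.
Sanity: Σ A_w = 8 = 2^3 = 8 ✓.


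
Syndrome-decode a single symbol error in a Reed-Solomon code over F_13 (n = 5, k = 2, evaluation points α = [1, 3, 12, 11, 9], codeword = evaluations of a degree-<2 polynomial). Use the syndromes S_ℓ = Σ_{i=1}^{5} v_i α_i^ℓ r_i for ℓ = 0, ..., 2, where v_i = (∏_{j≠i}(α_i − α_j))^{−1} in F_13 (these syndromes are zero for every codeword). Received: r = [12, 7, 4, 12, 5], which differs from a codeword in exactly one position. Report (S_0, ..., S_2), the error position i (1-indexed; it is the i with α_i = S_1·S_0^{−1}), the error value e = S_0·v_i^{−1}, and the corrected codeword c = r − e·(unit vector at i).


S = (10, 6, 1), error at position 4, error magnitude e = 12, c = [12, 7, 4, 0, 5].

Step 1: column multipliers v_i = (∏_{j≠i}(α_i − α_j))^{−1} mod 13.
  i = 1 (α = 1): (1−3)(1−12)(1−11)(1−9) = (−2)·(−11)·(−10)·(−8) = 1760 ≡ 5, so v_1 = 5^{−1} = 8 (mod 13).
  i = 2 (α = 3): (3−1)(3−12)(3−11)(3−9) = 2·(−9)·(−8)·(−6) = −864 ≡ 7, so v_2 = 7^{−1} = 2 (mod 13).
  i = 3 (α = 12): (12−1)(12−3)(12−11)(12−9) = 11·9·1·3 = 297 ≡ 11, so v_3 = 11^{−1} = 6 (mod 13).
  i = 4 (α = 11): (11−1)(11−3)(11−12)(11−9) = 10·8·(−1)·2 = −160 ≡ 9, so v_4 = 9^{−1} = 3 (mod 13).
  i = 5 (α = 9): (9−1)(9−3)(9−12)(9−11) = 8·6·(−3)·(−2) = 288 ≡ 2, so v_5 = 2^{−1} = 7 (mod 13).
  v = [8, 2, 6, 3, 7].
Step 2: syndromes of r = [12, 7, 4, 12, 5] (all sums mod 13).
  S_0 = Σ v_i r_i = 8·12 + 2·7 + 6·4 + 3·12 + 7·5 = 205 ≡ 10.
  S_1 = Σ v_i α_i r_i = 8·1·12 + 2·3·7 + 6·12·4 + 3·11·12 + 7·9·5 = 1137 ≡ 6.
  α_i^2 mod 13 = [1, 9, 1, 4, 3].
  S_2 = Σ v_i α_i^2 r_i = 8·1·12 + 2·9·7 + 6·1·4 + 3·4·12 + 7·3·5 = 495 ≡ 1.
  S = (10, 6, 1) ≠ 0, so r is not a codeword (an error is present).
Step 3: locate the error. For a single error e at position i, S_ℓ = v_i·e·α_i^ℓ, so α_err = S_1/S_0.
  S_0^{−1} = 10^{−1} = 4 (mod 13), so α_err = 6·4 = 24 ≡ 11 = α_4. Error position i = 4.
  Consistency check: S_2/S_1 = 1·11 = 11 ≡ 11 = α_err ✓ (single-error assumption holds).
Step 4: error magnitude e = S_0/v_4 = S_0·∏_{j≠4}(α_4 − α_j) = 10·9 = 90 ≡ 12 (mod 13).
Step 5: correct position 4: c_4 = r_4 − e = 12 − 12 ≡ 0 (mod 13). Hence c = [12, 7, 4, 0, 5].
  Check: interpolating c through the α_i gives m(x) = 8 + 4·x (degree < 2) with m(α_i) = c_i for every i, so c is indeed a codeword.


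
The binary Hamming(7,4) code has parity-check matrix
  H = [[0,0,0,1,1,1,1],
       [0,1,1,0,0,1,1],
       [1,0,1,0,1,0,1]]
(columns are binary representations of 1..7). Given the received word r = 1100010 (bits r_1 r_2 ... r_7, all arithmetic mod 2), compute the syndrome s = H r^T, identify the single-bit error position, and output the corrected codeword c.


s = (1, 0, 1)^T, error position = 5, corrected codeword c = 1100110

Compute s = H r^T mod 2 one row at a time:
  s_1 = 0 + 0 + 1 + 0 = 1 ≡ 1 (mod 2).
  s_2 = 1 + 0 + 1 + 0 = 2 ≡ 0 (mod 2).
  s_3 = 1 + 0 + 0 + 0 = 1 ≡ 1 (mod 2).
s = (1, 0, 1)^T — this equals column 5 of H (binary 101), so error is at position 5.
Correct: flip bit 5 of r = 1100010 to get c = 1100110.


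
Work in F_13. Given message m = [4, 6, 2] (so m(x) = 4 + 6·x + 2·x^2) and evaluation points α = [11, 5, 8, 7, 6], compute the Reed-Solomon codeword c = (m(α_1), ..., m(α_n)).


c = [0, 6, 11, 1, 8]

Message polynomial: m(x) = 4 + 6·x + 2·x^2 (mod 13).
For each evaluation point α_i, compute m(α_i) mod 13:
  α_1 = 11: Horner steps 2 → 2 → 0, so m(11) = 0.
  α_2 = 5: Horner steps 2 → 3 → 6, so m(5) = 6.
  α_3 = 8: Horner steps 2 → 9 → 11, so m(8) = 11.
  α_4 = 7: Horner steps 2 → 7 → 1, so m(7) = 1.
  α_5 = 6: Horner steps 2 → 5 → 8, so m(6) = 8.
Codeword c = [0, 6, 11, 1, 8] ∈ F_13^5.


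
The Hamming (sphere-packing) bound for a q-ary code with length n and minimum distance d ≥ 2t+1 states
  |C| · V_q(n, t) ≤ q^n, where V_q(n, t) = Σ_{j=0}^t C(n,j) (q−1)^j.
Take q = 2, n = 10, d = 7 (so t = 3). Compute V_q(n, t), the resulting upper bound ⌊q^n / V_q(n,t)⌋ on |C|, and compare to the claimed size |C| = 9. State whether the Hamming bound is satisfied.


V_q(n, t) = 176, q^n = 1024, Hamming bound = 5, |C| = 9 > bound (violated).

Step 1: Compute V_q(n, t) = Σ_{j=0}^3 C(n, j) (q−1)^j.
  j = 0: C(10,0)·(1)^0 = 1·1 = 1.
  j = 1: C(10,1)·(1)^1 = 10·1 = 10.
  j = 2: C(10,2)·(1)^2 = 45·1 = 45.
  j = 3: C(10,3)·(1)^3 = 120·1 = 120.
  V_q(n, t) = 1 + 10 + 45 + 120 = 176.
Step 2: q^n = 2^10 = 1024.
Step 3: Hamming bound ⌊q^n / V_q(n,t)⌋ = ⌊1024/176⌋ = 5.
Step 4: Compare |C| = 9 to 5: violated.
The claimed |C| lies above the Hamming bound, so no 2-ary code of length 10 with d ≥ 7 can have 9 codewords.


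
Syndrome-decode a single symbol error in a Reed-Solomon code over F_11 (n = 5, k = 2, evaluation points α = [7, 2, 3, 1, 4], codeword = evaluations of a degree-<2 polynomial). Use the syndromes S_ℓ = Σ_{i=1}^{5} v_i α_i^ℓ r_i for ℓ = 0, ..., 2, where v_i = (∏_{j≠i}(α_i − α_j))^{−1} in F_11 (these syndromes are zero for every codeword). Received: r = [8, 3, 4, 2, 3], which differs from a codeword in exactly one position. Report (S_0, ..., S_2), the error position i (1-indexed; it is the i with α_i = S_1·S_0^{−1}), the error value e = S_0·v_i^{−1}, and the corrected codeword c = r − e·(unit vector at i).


S = (5, 9, 3), error at position 5, error magnitude e = 9, c = [8, 3, 4, 2, 5].

Step 1: column multipliers v_i = (∏_{j≠i}(α_i − α_j))^{−1} mod 11.
  i = 1 (α = 7): (7−2)(7−3)(7−1)(7−4) = 5·4·6·3 = 360 ≡ 8, so v_1 = 8^{−1} = 7 (mod 11).
  i = 2 (α = 2): (2−7)(2−3)(2−1)(2−4) = (−5)·(−1)·1·(−2) = −10 ≡ 1, so v_2 = 1^{−1} = 1 (mod 11).
  i = 3 (α = 3): (3−7)(3−2)(3−1)(3−4) = (−4)·1·2·(−1) = 8 ≡ 8, so v_3 = 8^{−1} = 7 (mod 11).
  i = 4 (α = 1): (1−7)(1−2)(1−3)(1−4) = (−6)·(−1)·(−2)·(−3) = 36 ≡ 3, so v_4 = 3^{−1} = 4 (mod 11).
  i = 5 (α = 4): (4−7)(4−2)(4−3)(4−1) = (−3)·2·1·3 = −18 ≡ 4, so v_5 = 4^{−1} = 3 (mod 11).
  v = [7, 1, 7, 4, 3].
Step 2: syndromes of r = [8, 3, 4, 2, 3] (all sums mod 11).
  S_0 = Σ v_i r_i = 7·8 + 1·3 + 7·4 + 4·2 + 3·3 = 104 ≡ 5.
  S_1 = Σ v_i α_i r_i = 7·7·8 + 1·2·3 + 7·3·4 + 4·1·2 + 3·4·3 = 526 ≡ 9.
  α_i^2 mod 11 = [5, 4, 9, 1, 5].
  S_2 = Σ v_i α_i^2 r_i = 7·5·8 + 1·4·3 + 7·9·4 + 4·1·2 + 3·5·3 = 597 ≡ 3.
  S = (5, 9, 3) ≠ 0, so r is not a codeword (an error is present).
Step 3: locate the error. For a single error e at position i, S_ℓ = v_i·e·α_i^ℓ, so α_err = S_1/S_0.
  S_0^{−1} = 5^{−1} = 9 (mod 11), so α_err = 9·9 = 81 ≡ 4 = α_5. Error position i = 5.
  Consistency check: S_2/S_1 = 3·5 = 15 ≡ 4 = α_err ✓ (single-error assumption holds).
Step 4: error magnitude e = S_0/v_5 = S_0·∏_{j≠5}(α_5 − α_j) = 5·4 = 20 ≡ 9 (mod 11).
Step 5: correct position 5: c_5 = r_5 − e = 3 − 9 ≡ 5 (mod 11). Hence c = [8, 3, 4, 2, 5].
  Check: interpolating c through the α_i gives m(x) = 1 + 1·x (degree < 2) with m(α_i) = c_i for every i, so c is indeed a codeword.


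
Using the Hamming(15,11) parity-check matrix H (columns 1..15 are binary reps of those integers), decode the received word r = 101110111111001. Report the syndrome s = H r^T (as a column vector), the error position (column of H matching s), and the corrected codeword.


s = (0, 1, 1, 1)^T, error position = 7, corrected codeword c = 101110011111001

Compute s = H r^T mod 2 one row at a time:
  s_1 = 1 + 1 + 1 + 1 + 1 + 0 + 0 + 1 = 6 ≡ 0 (mod 2).
  s_2 = 1 + 1 + 0 + 1 + 1 + 0 + 0 + 1 = 5 ≡ 1 (mod 2).
  s_3 = 0 + 1 + 0 + 1 + 1 + 1 + 0 + 1 = 5 ≡ 1 (mod 2).
  s_4 = 1 + 1 + 1 + 1 + 1 + 1 + 0 + 1 = 7 ≡ 1 (mod 2).
s = (0, 1, 1, 1)^T — this equals column 7 of H (binary 0111), so error is at position 7.
Correct: flip bit 7 of r = 101110111111001 to get c = 101110011111001.


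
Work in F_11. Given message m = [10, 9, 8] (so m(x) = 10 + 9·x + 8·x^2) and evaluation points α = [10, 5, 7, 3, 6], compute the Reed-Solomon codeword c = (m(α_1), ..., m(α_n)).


c = [9, 2, 3, 10, 0]

Message polynomial: m(x) = 10 + 9·x + 8·x^2 (mod 11).
For each evaluation point α_i, compute m(α_i) mod 11:
  α_1 = 10: Horner steps 8 → 1 → 9, so m(10) = 9.
  α_2 = 5: Horner steps 8 → 5 → 2, so m(5) = 2.
  α_3 = 7: Horner steps 8 → 10 → 3, so m(7) = 3.
  α_4 = 3: Horner steps 8 → 0 → 10, so m(3) = 10.
  α_5 = 6: Horner steps 8 → 2 → 0, so m(6) = 0.
Codeword c = [9, 2, 3, 10, 0] ∈ F_11^5.


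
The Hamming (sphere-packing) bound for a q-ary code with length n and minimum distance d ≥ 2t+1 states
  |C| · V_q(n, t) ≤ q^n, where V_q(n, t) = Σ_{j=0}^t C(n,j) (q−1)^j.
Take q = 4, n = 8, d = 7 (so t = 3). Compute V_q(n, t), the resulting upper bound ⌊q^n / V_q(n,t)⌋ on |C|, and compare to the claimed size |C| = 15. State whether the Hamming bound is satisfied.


V_q(n, t) = 1789, q^n = 65536, Hamming bound = 36, |C| = 15 ≤ bound (satisfied).

Step 1: Compute V_q(n, t) = Σ_{j=0}^3 C(n, j) (q−1)^j.
  j = 0: C(8,0)·(3)^0 = 1·1 = 1.
  j = 1: C(8,1)·(3)^1 = 8·3 = 24.
  j = 2: C(8,2)·(3)^2 = 28·9 = 252.
  j = 3: C(8,3)·(3)^3 = 56·27 = 1512.
  V_q(n, t) = 1 + 24 + 252 + 1512 = 1789.
Step 2: q^n = 4^8 = 65536.
Step 3: Hamming bound ⌊q^n / V_q(n,t)⌋ = ⌊65536/1789⌋ = 36.
Step 4: Compare |C| = 15 to 36: satisfied.
The claimed |C| lies below the Hamming bound.


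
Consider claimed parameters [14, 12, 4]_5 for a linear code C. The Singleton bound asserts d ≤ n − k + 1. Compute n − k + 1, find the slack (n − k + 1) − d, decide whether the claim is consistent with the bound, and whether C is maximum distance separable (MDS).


Singleton RHS = n − k + 1 = 3, slack = -1, bound violated (no such code; not MDS).

Singleton bound: d ≤ n − k + 1.
Here n = 14, k = 12, so n − k + 1 = 3.
Given d = 4, check d ≤ 3: NO.
Slack = (n − k + 1) − d = -1.
The slack is negative: d = 4 exceeds n − k + 1 = 3 by 1, so the Singleton bound is violated and no linear [14, 12, 4]_5 code can exist. In particular it is not MDS (MDS requires d = n − k + 1 exactly).
Description: the claimed parameters are [14, 12, 4]_5; such a code would be impossible (violates the Singleton bound).


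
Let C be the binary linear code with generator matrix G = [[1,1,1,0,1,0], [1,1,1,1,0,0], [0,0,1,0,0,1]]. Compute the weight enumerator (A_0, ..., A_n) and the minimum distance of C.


Weight distribution: A_0 = 1, A_2 = 2, A_4 = 5. Minimum distance d = 2.

Enumerate all 2^3 = 8 messages m ∈ F_2^3.
For each, compute codeword c = mG in F_2^6, then tally its weight.
  m = 000 → c = 000000, weight = 0.
  m = 100 → c = 111010, weight = 4.
  m = 010 → c = 111100, weight = 4.
  m = 110 → c = 000110, weight = 2.
  m = 001 → c = 001001, weight = 2.
  m = 101 → c = 110011, weight = 4.
  m = 011 → c = 110101, weight = 4.
  m = 111 → c = 001111, weight = 4.
Tally weights:
  weight 0: 1 codewords.
  weight 2: 2 codewords.
  weight 4: 5 codewords.
Minimum distance d = smallest w > 0 with A_w > 0 = 2.
Sanity: Σ A_w = 8 = 2^3 = 8 ✓.


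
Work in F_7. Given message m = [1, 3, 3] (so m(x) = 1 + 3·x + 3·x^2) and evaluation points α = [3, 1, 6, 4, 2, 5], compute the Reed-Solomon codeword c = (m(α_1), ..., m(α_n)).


c = [2, 0, 1, 5, 5, 0]

Message polynomial: m(x) = 1 + 3·x + 3·x^2 (mod 7).
For each evaluation point α_i, compute m(α_i) mod 7:
  α_1 = 3: Horner steps 3 → 5 → 2, so m(3) = 2.
  α_2 = 1: Horner steps 3 → 6 → 0, so m(1) = 0.
  α_3 = 6: Horner steps 3 → 0 → 1, so m(6) = 1.
  α_4 = 4: Horner steps 3 → 1 → 5, so m(4) = 5.
  α_5 = 2: Horner steps 3 → 2 → 5, so m(2) = 5.
  α_6 = 5: Horner steps 3 → 4 → 0, so m(5) = 0.
Codeword c = [2, 0, 1, 5, 5, 0] ∈ F_7^6.


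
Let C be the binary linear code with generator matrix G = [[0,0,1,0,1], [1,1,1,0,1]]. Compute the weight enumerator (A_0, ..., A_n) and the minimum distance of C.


Weight distribution: A_0 = 1, A_2 = 2, A_4 = 1. Minimum distance d = 2.

Enumerate all 2^2 = 4 messages m ∈ F_2^2.
For each, compute codeword c = mG in F_2^5, then tally its weight.
  m = 00 → c = 00000, weight = 0.
  m = 10 → c = 00101, weight = 2.
  m = 01 → c = 11101, weight = 4.
  m = 11 → c = 11000, weight = 2.
Tally weights:
  weight 0: 1 codewords.
  weight 2: 2 codewords.
  weight 4: 1 codewords.
Minimum distance d = smallest w > 0 with A_w > 0 = 2.
Sanity: Σ A_w = 4 = 2^2 = 4 ✓.


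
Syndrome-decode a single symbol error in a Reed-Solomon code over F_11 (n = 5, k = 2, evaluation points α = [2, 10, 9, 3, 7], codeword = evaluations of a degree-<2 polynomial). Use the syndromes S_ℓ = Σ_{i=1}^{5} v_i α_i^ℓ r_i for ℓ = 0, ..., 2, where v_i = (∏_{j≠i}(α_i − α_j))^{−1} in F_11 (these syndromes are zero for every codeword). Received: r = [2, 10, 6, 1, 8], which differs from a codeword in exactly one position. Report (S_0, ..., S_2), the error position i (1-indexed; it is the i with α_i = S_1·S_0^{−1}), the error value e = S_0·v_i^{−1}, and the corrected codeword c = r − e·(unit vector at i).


S = (9, 2, 9), error at position 2, error magnitude e = 5, c = [2, 5, 6, 1, 8].

Step 1: column multipliers v_i = (∏_{j≠i}(α_i − α_j))^{−1} mod 11.
  i = 1 (α = 2): (2−10)(2−9)(2−3)(2−7) = (−8)·(−7)·(−1)·(−5) = 280 ≡ 5, so v_1 = 5^{−1} = 9 (mod 11).
  i = 2 (α = 10): (10−2)(10−9)(10−3)(10−7) = 8·1·7·3 = 168 ≡ 3, so v_2 = 3^{−1} = 4 (mod 11).
  i = 3 (α = 9): (9−2)(9−10)(9−3)(9−7) = 7·(−1)·6·2 = −84 ≡ 4, so v_3 = 4^{−1} = 3 (mod 11).
  i = 4 (α = 3): (3−2)(3−10)(3−9)(3−7) = 1·(−7)·(−6)·(−4) = −168 ≡ 8, so v_4 = 8^{−1} = 7 (mod 11).
  i = 5 (α = 7): (7−2)(7−10)(7−9)(7−3) = 5·(−3)·(−2)·4 = 120 ≡ 10, so v_5 = 10^{−1} = 10 (mod 11).
  v = [9, 4, 3, 7, 10].
Step 2: syndromes of r = [2, 10, 6, 1, 8] (all sums mod 11).
  S_0 = Σ v_i r_i = 9·2 + 4·10 + 3·6 + 7·1 + 10·8 = 163 ≡ 9.
  S_1 = Σ v_i α_i r_i = 9·2·2 + 4·10·10 + 3·9·6 + 7·3·1 + 10·7·8 = 1179 ≡ 2.
  α_i^2 mod 11 = [4, 1, 4, 9, 5].
  S_2 = Σ v_i α_i^2 r_i = 9·4·2 + 4·1·10 + 3·4·6 + 7·9·1 + 10·5·8 = 647 ≡ 9.
  S = (9, 2, 9) ≠ 0, so r is not a codeword (an error is present).
Step 3: locate the error. For a single error e at position i, S_ℓ = v_i·e·α_i^ℓ, so α_err = S_1/S_0.
  S_0^{−1} = 9^{−1} = 5 (mod 11), so α_err = 2·5 = 10 ≡ 10 = α_2. Error position i = 2.
  Consistency check: S_2/S_1 = 9·6 = 54 ≡ 10 = α_err ✓ (single-error assumption holds).
Step 4: error magnitude e = S_0/v_2 = S_0·∏_{j≠2}(α_2 − α_j) = 9·3 = 27 ≡ 5 (mod 11).
Step 5: correct position 2: c_2 = r_2 − e = 10 − 5 ≡ 5 (mod 11). Hence c = [2, 5, 6, 1, 8].
  Check: interpolating c through the α_i gives m(x) = 4 + 10·x (degree < 2) with m(α_i) = c_i for every i, so c is indeed a codeword.


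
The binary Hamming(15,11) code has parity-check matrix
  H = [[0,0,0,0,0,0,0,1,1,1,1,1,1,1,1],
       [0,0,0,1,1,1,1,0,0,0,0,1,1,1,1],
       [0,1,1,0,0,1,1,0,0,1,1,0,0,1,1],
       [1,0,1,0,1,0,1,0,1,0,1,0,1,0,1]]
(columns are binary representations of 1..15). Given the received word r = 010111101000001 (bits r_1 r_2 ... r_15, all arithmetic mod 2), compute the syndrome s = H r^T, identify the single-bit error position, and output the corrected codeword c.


s = (0, 1, 0, 0)^T, error position = 4, corrected codeword c = 010011101000001

Compute s = H r^T mod 2 one row at a time:
  s_1 = 0 + 1 + 0 + 0 + 0 + 0 + 0 + 1 = 2 ≡ 0 (mod 2).
  s_2 = 1 + 1 + 1 + 1 + 0 + 0 + 0 + 1 = 5 ≡ 1 (mod 2).
  s_3 = 1 + 0 + 1 + 1 + 0 + 0 + 0 + 1 = 4 ≡ 0 (mod 2).
  s_4 = 0 + 0 + 1 + 1 + 1 + 0 + 0 + 1 = 4 ≡ 0 (mod 2).
s = (0, 1, 0, 0)^T — this equals column 4 of H (binary 0100), so error is at position 4.
Correct: flip bit 4 of r = 010111101000001 to get c = 010011101000001.


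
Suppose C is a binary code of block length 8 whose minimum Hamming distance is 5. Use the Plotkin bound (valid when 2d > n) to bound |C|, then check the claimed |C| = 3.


Plotkin bound M ≤ 4; given |C| = 3 ≤ bound (satisfied).

Check applicability: 2d = 10, n = 8.
2d − n = 2 > 0, so Plotkin applies.
Compute d/(2d−n) = 5/2 ≈ 2.5000.
⌊d/(2d−n)⌋ = 2.
Plotkin bound: M ≤ 2·2 = 4.
Given |C| = 3, check: satisfied.
This |C| is below the Plotkin bound.
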